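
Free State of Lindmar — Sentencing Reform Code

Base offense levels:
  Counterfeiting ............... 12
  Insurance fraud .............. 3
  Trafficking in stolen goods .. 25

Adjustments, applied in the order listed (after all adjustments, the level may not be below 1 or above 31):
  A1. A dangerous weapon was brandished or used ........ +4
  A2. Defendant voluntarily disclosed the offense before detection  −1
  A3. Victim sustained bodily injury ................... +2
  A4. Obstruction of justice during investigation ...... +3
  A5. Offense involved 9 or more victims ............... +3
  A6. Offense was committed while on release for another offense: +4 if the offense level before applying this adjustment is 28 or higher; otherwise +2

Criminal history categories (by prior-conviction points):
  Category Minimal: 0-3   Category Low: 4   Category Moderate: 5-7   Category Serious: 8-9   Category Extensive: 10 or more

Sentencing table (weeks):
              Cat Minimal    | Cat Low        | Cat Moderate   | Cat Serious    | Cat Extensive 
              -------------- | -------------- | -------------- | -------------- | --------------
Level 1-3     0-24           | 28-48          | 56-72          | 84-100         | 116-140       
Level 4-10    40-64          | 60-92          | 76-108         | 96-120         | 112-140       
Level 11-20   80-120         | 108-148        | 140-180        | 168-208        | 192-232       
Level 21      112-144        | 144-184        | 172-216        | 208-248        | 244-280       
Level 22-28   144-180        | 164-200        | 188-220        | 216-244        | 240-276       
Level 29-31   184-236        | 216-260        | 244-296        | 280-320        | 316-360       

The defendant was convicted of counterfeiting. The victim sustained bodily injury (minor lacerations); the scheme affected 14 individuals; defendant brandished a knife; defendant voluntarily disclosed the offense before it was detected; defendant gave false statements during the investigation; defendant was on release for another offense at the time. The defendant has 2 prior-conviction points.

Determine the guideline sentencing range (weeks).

Base offense level for counterfeiting: 12.
A1 applies: 12 + 4 = 16.
A2 applies: 16 − 1 = 15.
A3 applies: 15 + 2 = 17.
A4 applies: 17 + 3 = 20.
A5 applies: 20 + 3 = 23.
A6 applies (level before this adjustment is 23 < 28, so +2): 23 + 2 = 25.
Final offense level: 25.
Criminal history: 2 prior points → Category Minimal (0-3).
Level 25 falls in the 22-28 band.
Grid: Level 22-28 × Category Minimal = 144-180 weeks.

144-180 weeks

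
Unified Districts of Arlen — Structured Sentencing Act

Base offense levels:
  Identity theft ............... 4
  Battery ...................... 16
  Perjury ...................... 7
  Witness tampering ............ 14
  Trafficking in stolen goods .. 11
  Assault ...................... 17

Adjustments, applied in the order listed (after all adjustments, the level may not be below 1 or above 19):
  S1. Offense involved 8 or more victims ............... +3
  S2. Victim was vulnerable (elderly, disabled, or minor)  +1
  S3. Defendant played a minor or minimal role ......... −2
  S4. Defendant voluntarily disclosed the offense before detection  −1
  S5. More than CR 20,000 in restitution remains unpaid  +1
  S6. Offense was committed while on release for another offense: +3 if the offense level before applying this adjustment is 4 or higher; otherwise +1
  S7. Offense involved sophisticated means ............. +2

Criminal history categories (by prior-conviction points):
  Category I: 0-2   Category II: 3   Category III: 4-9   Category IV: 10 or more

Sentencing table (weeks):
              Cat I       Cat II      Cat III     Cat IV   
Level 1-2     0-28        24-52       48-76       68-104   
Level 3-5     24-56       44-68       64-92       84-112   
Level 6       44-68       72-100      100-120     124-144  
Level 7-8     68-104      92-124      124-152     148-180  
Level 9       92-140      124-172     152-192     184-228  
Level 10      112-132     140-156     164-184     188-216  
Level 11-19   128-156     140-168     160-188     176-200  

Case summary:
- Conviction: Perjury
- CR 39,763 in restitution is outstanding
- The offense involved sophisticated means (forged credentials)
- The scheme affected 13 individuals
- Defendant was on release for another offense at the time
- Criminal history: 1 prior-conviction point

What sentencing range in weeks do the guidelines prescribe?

Base offense level for perjury: 7.
S1 applies: 7 + 3 = 10.
S5 applies: 10 + 1 = 11.
S6 applies (level before this adjustment is 11 ≥ 4, so +3): 11 + 3 = 14.
S7 applies: 14 + 2 = 16.
Final offense level: 16.
Criminal history: 1 prior point → Category I (0-2).
Level 16 falls in the 11-19 band.
Grid: Level 11-19 × Category I = 128-156 weeks.

128-156 weeks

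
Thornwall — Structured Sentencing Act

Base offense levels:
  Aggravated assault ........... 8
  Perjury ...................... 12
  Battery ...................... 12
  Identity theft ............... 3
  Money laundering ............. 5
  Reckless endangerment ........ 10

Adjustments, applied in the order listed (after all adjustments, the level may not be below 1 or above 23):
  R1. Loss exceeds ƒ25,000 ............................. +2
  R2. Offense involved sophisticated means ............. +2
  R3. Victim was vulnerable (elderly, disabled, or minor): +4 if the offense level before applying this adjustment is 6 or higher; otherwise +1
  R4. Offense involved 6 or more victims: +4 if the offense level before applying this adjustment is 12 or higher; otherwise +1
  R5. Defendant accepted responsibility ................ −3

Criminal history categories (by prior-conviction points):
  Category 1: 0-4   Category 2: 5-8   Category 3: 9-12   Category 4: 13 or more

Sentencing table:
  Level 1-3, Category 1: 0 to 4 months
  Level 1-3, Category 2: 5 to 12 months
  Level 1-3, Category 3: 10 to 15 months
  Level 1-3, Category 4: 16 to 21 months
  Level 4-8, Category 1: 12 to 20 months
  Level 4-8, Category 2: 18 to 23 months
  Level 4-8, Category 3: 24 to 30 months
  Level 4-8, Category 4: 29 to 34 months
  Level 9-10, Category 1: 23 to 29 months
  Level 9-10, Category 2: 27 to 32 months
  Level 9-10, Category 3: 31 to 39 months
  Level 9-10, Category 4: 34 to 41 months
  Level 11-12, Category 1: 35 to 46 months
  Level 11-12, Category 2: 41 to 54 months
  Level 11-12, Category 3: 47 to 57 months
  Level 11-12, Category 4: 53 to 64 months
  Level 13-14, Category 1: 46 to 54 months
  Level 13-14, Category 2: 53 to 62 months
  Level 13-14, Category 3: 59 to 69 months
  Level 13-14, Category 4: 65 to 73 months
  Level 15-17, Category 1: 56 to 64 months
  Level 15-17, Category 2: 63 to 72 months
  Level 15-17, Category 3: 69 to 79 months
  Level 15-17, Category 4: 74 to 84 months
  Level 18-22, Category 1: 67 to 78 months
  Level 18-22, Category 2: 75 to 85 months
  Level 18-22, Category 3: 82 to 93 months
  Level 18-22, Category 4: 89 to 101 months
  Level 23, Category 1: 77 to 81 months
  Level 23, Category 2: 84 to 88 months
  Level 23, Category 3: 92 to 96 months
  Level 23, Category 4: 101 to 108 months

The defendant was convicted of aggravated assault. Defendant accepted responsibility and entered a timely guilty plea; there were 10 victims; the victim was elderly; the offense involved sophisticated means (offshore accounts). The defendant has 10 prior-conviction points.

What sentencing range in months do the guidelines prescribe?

69-79 months

Base offense level for aggravated assault: 8.
R2 applies: 8 + 2 = 10.
R3 applies (level before this adjustment is 10 ≥ 6, so +4): 10 + 4 = 14.
R4 applies (level before this adjustment is 14 ≥ 12, so +4): 14 + 4 = 18.
R5 applies: 18 − 3 = 15.
Final offense level: 15.
Criminal history: 10 prior points → Category 3 (9-12).
Level 15 falls in the 15-17 band.
Grid: Level 15-17 × Category 3 = 69-79 months.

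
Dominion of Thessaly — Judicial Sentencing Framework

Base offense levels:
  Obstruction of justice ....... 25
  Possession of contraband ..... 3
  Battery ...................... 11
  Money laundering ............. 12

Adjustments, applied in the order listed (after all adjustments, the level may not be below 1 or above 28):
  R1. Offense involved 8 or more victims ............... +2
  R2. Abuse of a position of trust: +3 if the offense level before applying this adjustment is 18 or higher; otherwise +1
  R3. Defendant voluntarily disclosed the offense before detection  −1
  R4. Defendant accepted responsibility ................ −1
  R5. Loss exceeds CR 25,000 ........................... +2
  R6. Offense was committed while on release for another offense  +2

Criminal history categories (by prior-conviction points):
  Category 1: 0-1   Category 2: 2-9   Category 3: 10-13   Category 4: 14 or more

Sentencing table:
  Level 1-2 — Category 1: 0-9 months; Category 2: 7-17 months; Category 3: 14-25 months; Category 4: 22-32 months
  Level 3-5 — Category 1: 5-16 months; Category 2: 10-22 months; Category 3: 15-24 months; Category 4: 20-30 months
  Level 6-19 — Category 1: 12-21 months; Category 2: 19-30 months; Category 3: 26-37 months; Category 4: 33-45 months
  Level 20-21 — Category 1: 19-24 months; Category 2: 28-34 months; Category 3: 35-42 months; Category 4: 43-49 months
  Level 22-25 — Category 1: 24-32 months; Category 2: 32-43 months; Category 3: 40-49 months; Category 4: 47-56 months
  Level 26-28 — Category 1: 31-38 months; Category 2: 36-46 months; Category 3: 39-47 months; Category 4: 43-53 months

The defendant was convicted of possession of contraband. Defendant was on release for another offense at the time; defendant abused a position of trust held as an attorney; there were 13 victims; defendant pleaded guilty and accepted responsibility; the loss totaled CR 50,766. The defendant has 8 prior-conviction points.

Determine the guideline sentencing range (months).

Base offense level for possession of contraband: 3.
R1 applies: 3 + 2 = 5.
R2 applies (level before this adjustment is 5 < 18, so +1): 5 + 1 = 6.
R3 does not apply.
R4 applies: 6 − 1 = 5.
R5 applies: 5 + 2 = 7.
R6 applies: 7 + 2 = 9.
Final offense level: 9.
Criminal history: 8 prior points → Category 2 (2-9).
Level 9 falls in the 6-19 band.
Grid: Level 6-19 × Category 2 = 19-30 months.

19-30 months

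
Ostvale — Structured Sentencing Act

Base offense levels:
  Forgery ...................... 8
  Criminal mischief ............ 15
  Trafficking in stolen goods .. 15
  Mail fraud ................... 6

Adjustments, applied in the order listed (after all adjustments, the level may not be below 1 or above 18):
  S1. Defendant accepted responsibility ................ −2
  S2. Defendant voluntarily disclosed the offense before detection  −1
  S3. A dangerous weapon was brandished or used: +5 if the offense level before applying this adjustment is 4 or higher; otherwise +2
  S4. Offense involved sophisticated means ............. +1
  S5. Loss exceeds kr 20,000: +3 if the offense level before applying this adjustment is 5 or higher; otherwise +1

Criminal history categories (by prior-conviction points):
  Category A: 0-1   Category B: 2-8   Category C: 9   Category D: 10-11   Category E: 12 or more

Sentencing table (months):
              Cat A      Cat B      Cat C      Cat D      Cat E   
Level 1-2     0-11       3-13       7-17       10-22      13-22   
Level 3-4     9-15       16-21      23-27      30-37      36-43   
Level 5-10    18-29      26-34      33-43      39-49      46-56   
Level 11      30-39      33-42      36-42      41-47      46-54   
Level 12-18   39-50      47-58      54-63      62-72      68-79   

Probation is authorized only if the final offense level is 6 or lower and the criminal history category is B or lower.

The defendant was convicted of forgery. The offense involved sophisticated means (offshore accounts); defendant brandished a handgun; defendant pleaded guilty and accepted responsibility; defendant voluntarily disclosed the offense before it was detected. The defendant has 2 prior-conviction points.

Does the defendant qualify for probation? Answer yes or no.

Base offense level for forgery: 8.
S1 applies: 8 − 2 = 6.
S2 applies: 6 − 1 = 5.
S3 applies (level before this adjustment is 5 ≥ 4, so +5): 5 + 5 = 10.
S4 applies: 10 + 1 = 11.
Final offense level: 11.
Criminal history: 2 prior points → Category B (2-8).
Level 11 falls in the 11 band.
Grid: Level 11 × Category B = 33-42 months.
Probation check: level 11 > 6 and category B ≤ B → not eligible.

No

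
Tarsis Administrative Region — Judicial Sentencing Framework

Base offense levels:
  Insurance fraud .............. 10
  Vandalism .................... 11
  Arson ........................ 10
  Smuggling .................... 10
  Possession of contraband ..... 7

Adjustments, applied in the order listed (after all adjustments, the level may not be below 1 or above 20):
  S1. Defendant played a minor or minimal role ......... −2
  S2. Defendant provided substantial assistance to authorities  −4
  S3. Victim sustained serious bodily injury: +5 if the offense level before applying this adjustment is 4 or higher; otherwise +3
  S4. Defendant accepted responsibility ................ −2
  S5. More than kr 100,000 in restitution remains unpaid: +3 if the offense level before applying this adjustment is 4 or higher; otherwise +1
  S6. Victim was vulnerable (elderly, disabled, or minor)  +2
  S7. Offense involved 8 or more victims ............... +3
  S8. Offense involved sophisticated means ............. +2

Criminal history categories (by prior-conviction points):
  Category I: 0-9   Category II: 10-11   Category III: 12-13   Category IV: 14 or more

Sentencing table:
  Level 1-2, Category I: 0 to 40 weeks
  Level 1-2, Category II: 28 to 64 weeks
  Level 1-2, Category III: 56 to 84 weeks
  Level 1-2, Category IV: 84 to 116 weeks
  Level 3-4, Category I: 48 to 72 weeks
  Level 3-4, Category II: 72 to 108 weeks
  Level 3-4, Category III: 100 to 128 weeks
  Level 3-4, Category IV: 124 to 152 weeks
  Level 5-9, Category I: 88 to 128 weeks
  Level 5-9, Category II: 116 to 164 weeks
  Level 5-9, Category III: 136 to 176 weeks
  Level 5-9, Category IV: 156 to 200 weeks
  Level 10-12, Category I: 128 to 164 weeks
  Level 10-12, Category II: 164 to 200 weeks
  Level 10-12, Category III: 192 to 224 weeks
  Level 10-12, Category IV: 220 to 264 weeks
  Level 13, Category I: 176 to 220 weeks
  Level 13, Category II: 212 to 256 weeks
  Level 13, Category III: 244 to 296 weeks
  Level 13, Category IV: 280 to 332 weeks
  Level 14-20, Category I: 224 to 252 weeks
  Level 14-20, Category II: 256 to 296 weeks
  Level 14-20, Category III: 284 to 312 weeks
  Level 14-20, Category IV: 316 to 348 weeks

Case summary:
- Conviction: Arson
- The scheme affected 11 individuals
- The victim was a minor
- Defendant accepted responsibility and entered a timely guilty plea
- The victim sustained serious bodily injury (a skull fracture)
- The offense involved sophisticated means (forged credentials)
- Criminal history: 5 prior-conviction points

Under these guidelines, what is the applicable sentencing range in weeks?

224-252 weeks

Base offense level for arson: 10.
S3 applies (level before this adjustment is 10 ≥ 4, so +5): 10 + 5 = 15.
S4 applies: 15 − 2 = 13.
S6 applies: 13 + 2 = 15.
S7 applies: 15 + 3 = 18.
S8 applies: 18 + 2 = 20.
Final offense level: 20.
Criminal history: 5 prior points → Category I (0-9).
Level 20 falls in the 14-20 band.
Grid: Level 14-20 × Category I = 224-252 weeks.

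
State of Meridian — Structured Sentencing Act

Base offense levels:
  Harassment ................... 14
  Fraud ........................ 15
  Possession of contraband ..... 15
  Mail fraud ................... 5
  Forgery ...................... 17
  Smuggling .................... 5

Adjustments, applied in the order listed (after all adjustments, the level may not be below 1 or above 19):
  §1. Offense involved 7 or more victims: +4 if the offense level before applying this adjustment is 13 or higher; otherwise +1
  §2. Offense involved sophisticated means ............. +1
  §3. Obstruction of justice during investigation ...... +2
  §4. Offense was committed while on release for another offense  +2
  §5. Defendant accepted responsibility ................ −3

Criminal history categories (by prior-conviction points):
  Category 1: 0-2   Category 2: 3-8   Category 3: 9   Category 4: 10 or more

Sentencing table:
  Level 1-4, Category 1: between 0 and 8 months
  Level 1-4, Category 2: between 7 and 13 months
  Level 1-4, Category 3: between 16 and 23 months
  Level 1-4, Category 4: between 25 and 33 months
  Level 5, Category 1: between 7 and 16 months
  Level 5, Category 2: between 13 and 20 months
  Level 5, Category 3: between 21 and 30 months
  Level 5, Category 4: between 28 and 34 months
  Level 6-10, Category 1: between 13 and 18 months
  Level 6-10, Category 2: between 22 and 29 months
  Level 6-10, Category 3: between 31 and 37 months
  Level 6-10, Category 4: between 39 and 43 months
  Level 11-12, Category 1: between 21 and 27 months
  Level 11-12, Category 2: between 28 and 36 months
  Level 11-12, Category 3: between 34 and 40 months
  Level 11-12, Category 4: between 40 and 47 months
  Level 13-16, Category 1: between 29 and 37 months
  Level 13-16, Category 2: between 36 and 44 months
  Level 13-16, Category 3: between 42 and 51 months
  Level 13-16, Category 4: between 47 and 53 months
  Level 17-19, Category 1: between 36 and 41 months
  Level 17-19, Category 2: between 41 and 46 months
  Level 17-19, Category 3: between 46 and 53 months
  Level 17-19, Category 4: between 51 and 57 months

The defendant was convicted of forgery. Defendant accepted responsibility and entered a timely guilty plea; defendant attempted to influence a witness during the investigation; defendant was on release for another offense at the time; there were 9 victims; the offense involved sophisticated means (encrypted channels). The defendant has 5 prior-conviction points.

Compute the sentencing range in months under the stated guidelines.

41-46 months

Base offense level for forgery: 17.
§1 applies (level before this adjustment is 17 ≥ 13, so +4): 17 + 4 = 21.
§2 applies: 21 + 1 = 22.
§3 applies: 22 + 2 = 24.
§4 applies: 24 + 2 = 26.
§5 applies: 26 − 3 = 23.
Level 23 exceeds the maximum of 19; capped at 19.
Final offense level: 19.
Criminal history: 5 prior points → Category 2 (3-8).
Level 19 falls in the 17-19 band.
Grid: Level 17-19 × Category 2 = 41-46 months.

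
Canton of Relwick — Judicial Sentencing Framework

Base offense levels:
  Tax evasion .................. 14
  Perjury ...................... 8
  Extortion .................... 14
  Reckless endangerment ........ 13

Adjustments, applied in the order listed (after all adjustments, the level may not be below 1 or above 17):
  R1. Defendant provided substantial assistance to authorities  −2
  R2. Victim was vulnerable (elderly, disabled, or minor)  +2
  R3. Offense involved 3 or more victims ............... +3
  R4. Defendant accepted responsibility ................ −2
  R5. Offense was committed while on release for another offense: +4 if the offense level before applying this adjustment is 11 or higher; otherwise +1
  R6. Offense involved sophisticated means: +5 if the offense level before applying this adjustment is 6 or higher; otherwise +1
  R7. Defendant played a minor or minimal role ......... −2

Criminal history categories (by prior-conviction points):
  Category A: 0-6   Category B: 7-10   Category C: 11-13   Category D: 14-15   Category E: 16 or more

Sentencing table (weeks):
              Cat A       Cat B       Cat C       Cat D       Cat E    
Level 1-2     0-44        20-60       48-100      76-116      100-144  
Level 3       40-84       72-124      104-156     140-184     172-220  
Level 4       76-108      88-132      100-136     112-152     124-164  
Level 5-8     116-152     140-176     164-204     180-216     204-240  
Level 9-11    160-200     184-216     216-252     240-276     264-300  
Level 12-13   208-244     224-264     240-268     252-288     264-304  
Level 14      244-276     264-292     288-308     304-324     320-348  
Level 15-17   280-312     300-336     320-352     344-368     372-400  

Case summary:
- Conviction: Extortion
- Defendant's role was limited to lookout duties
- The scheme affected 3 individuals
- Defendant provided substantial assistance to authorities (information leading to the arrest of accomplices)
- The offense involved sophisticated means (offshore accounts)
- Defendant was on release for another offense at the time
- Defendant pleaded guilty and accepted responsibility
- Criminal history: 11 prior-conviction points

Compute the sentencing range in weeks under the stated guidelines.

Base offense level for extortion: 14.
R1 applies: 14 − 2 = 12.
R3 applies: 12 + 3 = 15.
R4 applies: 15 − 2 = 13.
R5 applies (level before this adjustment is 13 ≥ 11, so +4): 13 + 4 = 17.
R6 applies (level before this adjustment is 17 ≥ 6, so +5): 17 + 5 = 22.
R7 applies: 22 − 2 = 20.
Level 20 exceeds the maximum of 17; capped at 17.
Final offense level: 17.
Criminal history: 11 prior points → Category C (11-13).
Level 17 falls in the 15-17 band.
Grid: Level 15-17 × Category C = 320-352 weeks.

320-352 weeks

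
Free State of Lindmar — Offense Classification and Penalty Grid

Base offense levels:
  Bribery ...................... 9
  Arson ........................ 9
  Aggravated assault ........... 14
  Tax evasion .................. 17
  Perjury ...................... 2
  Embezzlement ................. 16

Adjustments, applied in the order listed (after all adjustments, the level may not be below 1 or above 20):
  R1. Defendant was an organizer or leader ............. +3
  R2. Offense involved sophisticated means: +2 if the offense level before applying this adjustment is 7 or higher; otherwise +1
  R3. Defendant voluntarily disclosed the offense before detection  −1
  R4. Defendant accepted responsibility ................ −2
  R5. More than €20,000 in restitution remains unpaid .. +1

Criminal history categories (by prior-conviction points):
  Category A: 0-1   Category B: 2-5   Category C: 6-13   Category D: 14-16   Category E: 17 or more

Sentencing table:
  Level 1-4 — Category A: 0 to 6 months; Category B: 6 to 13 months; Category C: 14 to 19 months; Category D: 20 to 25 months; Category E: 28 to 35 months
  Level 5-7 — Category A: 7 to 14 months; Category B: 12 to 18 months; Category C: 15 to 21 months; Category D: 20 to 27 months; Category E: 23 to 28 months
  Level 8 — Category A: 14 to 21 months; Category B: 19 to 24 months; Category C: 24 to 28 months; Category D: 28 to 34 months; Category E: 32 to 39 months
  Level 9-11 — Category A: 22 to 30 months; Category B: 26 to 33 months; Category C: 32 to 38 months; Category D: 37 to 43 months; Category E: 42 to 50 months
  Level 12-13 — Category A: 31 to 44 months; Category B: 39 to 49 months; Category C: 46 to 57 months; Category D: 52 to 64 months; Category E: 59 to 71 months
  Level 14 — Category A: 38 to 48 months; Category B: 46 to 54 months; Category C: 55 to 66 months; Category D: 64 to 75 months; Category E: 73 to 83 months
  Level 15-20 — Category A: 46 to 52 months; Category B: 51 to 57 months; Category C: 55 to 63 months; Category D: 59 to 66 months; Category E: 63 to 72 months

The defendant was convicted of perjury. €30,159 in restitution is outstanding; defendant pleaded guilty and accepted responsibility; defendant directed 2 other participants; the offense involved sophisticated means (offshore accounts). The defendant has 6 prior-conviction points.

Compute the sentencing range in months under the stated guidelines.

Base offense level for perjury: 2.
R1 applies: 2 + 3 = 5.
R2 applies (level before this adjustment is 5 < 7, so +1): 5 + 1 = 6.
R4 applies: 6 − 2 = 4.
R5 applies: 4 + 1 = 5.
Final offense level: 5.
Criminal history: 6 prior points → Category C (6-13).
Level 5 falls in the 5-7 band.
Grid: Level 5-7 × Category C = 15-21 months.

15-21 months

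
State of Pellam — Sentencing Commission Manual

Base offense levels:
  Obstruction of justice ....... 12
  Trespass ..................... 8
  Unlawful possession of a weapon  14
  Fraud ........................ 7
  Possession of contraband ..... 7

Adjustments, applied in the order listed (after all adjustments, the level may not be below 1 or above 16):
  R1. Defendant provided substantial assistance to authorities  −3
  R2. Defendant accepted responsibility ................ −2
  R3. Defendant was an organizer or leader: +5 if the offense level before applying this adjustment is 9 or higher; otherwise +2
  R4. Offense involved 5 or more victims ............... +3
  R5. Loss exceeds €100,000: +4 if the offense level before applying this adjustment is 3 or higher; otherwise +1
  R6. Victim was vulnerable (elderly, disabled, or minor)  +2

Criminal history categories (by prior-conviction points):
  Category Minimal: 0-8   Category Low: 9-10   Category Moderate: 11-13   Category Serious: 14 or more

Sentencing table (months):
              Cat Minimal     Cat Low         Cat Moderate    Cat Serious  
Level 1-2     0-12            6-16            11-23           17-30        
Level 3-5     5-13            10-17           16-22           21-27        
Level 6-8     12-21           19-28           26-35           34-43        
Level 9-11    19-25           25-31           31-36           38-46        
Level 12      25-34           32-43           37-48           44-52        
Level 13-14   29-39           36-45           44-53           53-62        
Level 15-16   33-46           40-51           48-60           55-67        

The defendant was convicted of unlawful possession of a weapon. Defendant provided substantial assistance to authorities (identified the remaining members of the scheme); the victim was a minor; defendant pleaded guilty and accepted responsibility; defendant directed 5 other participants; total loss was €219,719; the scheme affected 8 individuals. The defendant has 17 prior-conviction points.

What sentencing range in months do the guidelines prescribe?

Base offense level for unlawful possession of a weapon: 14.
R1 applies: 14 − 3 = 11.
R2 applies: 11 − 2 = 9.
R3 applies (level before this adjustment is 9 ≥ 9, so +5): 9 + 5 = 14.
R4 applies: 14 + 3 = 17.
R5 applies (level before this adjustment is 17 ≥ 3, so +4): 17 + 4 = 21.
R6 applies: 21 + 2 = 23.
Level 23 exceeds the maximum of 16; capped at 16.
Final offense level: 16.
Criminal history: 17 prior points → Category Serious (14+).
Level 16 falls in the 15-16 band.
Grid: Level 15-16 × Category Serious = 55-67 months.

55-67 months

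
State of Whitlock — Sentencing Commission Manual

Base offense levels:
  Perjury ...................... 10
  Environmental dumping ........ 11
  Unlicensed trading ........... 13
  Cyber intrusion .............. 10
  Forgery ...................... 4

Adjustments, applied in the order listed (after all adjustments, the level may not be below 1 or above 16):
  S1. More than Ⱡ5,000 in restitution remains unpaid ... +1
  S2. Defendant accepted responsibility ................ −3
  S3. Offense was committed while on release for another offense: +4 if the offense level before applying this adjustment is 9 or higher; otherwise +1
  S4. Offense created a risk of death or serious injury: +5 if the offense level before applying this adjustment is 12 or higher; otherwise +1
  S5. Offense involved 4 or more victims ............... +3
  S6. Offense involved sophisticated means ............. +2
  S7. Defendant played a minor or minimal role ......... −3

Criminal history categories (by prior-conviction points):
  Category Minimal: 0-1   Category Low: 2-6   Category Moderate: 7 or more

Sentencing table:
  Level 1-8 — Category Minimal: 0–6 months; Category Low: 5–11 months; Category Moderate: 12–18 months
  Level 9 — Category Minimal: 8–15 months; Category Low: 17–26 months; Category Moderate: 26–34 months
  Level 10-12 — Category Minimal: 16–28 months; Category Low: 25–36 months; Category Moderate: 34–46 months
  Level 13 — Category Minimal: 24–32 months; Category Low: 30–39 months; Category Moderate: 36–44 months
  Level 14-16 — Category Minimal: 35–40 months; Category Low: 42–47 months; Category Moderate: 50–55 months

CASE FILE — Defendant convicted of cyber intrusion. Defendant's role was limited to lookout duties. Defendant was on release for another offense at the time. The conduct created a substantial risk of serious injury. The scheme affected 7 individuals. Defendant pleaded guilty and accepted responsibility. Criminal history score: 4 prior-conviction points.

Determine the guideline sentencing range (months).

Base offense level for cyber intrusion: 10.
S2 applies: 10 − 3 = 7.
S3 applies (level before this adjustment is 7 < 9, so +1): 7 + 1 = 8.
S4 applies (level before this adjustment is 8 < 12, so +1): 8 + 1 = 9.
S5 applies: 9 + 3 = 12.
S7 applies: 12 − 3 = 9.
Final offense level: 9.
Criminal history: 4 prior points → Category Low (2-6).
Level 9 falls in the 9 band.
Grid: Level 9 × Category Low = 17-26 months.

17-26 months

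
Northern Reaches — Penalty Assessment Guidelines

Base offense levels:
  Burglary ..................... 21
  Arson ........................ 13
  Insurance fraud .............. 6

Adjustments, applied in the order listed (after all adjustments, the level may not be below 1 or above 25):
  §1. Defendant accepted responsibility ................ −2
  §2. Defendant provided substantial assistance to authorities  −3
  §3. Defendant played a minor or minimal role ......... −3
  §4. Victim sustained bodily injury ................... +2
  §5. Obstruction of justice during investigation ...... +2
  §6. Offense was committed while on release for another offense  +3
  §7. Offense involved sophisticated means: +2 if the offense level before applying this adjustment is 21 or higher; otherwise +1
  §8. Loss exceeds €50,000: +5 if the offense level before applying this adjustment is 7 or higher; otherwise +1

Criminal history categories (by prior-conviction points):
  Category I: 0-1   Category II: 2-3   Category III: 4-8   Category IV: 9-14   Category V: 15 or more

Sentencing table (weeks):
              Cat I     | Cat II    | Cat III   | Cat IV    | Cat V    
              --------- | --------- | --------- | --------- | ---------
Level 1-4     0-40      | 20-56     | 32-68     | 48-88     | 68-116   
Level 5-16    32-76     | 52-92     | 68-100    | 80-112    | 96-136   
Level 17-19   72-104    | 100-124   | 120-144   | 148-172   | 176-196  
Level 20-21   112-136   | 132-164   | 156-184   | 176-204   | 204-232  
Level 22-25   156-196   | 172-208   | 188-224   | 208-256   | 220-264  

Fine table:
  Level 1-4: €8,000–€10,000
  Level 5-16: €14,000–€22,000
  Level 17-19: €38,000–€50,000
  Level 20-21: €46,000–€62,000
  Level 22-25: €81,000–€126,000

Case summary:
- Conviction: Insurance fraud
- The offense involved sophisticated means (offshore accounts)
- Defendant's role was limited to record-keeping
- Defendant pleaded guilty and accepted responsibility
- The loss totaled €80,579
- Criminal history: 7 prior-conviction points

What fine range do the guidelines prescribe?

€8,000–€10,000

Base offense level for insurance fraud: 6.
§1 applies: 6 − 2 = 4.
§2 does not apply.
§3 applies: 4 − 3 = 1.
§6 does not apply.
§7 applies (level before this adjustment is 1 < 21, so +1): 1 + 1 = 2.
§8 applies (level before this adjustment is 2 < 7, so +1): 2 + 1 = 3.
Final offense level: 3.
Level 3 falls in the 1-4 band.
Fine table: Level 1-4 → €8,000–€10,000.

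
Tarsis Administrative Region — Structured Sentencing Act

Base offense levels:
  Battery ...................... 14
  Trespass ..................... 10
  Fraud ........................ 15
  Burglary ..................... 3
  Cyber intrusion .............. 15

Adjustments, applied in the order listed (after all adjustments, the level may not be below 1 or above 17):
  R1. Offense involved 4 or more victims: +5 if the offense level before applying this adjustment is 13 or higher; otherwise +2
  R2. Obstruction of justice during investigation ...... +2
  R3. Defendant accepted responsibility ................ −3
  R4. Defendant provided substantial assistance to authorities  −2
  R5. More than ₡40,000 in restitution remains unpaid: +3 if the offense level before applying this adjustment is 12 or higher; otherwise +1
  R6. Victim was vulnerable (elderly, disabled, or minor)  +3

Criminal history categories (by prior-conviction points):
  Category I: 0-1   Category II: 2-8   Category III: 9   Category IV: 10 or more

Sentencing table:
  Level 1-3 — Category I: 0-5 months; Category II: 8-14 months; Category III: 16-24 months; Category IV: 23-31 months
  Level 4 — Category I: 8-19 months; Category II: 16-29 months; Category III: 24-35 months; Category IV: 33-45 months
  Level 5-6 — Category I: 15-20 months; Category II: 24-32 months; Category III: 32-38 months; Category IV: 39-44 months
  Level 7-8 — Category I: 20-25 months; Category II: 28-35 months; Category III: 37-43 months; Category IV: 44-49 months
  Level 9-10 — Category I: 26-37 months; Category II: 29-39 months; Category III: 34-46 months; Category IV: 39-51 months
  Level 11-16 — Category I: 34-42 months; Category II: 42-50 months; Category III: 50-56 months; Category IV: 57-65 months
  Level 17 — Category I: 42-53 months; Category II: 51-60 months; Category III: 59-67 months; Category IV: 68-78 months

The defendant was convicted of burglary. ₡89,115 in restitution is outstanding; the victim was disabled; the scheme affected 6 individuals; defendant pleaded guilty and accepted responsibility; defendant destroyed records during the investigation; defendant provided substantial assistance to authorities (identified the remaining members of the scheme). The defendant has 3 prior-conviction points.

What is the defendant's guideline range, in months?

Base offense level for burglary: 3.
R1 applies (level before this adjustment is 3 < 13, so +2): 3 + 2 = 5.
R2 applies: 5 + 2 = 7.
R3 applies: 7 − 3 = 4.
R4 applies: 4 − 2 = 2.
R5 applies (level before this adjustment is 2 < 12, so +1): 2 + 1 = 3.
R6 applies: 3 + 3 = 6.
Final offense level: 6.
Criminal history: 3 prior points → Category II (2-8).
Level 6 falls in the 5-6 band.
Grid: Level 5-6 × Category II = 24-32 months.

24-32 months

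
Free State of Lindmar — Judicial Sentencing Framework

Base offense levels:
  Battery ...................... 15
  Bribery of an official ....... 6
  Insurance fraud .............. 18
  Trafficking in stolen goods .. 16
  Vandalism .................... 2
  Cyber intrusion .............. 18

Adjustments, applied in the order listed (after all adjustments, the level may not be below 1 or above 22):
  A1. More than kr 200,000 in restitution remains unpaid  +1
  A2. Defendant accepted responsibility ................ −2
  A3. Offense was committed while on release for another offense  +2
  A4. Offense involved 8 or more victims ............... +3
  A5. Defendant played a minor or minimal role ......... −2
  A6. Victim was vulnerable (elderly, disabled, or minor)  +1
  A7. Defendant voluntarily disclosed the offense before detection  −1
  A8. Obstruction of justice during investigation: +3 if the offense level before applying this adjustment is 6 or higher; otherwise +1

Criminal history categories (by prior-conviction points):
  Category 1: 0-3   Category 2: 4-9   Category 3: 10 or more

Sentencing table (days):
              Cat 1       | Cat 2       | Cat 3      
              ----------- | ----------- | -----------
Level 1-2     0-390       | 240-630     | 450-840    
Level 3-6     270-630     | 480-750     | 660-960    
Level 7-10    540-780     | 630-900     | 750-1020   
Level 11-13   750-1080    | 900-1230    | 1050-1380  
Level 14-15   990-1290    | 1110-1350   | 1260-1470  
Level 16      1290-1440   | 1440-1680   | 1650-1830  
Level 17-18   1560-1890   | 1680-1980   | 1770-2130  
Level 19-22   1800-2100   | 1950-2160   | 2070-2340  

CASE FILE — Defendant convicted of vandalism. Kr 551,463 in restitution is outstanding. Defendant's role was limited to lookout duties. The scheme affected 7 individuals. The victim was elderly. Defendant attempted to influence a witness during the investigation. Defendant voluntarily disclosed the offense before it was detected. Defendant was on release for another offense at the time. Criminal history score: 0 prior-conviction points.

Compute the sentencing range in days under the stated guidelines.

Base offense level for vandalism: 2.
A1 applies: 2 + 1 = 3.
A2 does not apply.
A3 applies: 3 + 2 = 5.
A5 applies: 5 − 2 = 3.
A6 applies: 3 + 1 = 4.
A7 applies: 4 − 1 = 3.
A8 applies (level before this adjustment is 3 < 6, so +1): 3 + 1 = 4.
Final offense level: 4.
Criminal history: 0 prior points → Category 1 (0-3).
Level 4 falls in the 3-6 band.
Grid: Level 3-6 × Category 1 = 270-630 days.

270-630 days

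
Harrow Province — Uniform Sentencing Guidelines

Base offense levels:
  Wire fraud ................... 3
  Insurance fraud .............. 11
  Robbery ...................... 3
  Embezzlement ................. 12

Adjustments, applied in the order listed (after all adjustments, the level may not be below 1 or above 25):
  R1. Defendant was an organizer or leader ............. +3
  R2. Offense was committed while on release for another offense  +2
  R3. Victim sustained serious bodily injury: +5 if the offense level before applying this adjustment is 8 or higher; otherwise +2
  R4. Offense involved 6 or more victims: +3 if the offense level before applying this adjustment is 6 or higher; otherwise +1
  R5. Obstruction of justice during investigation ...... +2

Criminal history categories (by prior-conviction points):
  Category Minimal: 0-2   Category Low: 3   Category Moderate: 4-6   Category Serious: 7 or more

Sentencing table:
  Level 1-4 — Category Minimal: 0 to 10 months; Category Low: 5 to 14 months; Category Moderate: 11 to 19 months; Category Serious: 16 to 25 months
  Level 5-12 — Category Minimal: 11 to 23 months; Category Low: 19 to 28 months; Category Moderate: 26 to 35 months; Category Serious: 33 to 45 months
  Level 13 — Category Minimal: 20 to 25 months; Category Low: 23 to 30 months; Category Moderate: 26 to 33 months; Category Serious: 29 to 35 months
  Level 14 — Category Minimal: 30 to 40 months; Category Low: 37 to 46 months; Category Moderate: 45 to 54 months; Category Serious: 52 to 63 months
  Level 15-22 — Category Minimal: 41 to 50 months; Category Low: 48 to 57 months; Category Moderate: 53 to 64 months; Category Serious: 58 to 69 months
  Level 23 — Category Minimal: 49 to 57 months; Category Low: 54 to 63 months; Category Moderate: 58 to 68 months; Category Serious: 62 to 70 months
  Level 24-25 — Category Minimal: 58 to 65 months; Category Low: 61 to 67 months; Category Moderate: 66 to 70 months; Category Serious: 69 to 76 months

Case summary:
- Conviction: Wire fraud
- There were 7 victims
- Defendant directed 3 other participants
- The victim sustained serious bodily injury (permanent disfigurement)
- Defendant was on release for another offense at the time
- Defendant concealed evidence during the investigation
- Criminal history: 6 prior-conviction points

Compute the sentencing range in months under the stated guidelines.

53-64 months

Base offense level for wire fraud: 3.
R1 applies: 3 + 3 = 6.
R2 applies: 6 + 2 = 8.
R3 applies (level before this adjustment is 8 ≥ 8, so +5): 8 + 5 = 13.
R4 applies (level before this adjustment is 13 ≥ 6, so +3): 13 + 3 = 16.
R5 applies: 16 + 2 = 18.
Final offense level: 18.
Criminal history: 6 prior points → Category Moderate (4-6).
Level 18 falls in the 15-22 band.
Grid: Level 15-22 × Category Moderate = 53-64 months.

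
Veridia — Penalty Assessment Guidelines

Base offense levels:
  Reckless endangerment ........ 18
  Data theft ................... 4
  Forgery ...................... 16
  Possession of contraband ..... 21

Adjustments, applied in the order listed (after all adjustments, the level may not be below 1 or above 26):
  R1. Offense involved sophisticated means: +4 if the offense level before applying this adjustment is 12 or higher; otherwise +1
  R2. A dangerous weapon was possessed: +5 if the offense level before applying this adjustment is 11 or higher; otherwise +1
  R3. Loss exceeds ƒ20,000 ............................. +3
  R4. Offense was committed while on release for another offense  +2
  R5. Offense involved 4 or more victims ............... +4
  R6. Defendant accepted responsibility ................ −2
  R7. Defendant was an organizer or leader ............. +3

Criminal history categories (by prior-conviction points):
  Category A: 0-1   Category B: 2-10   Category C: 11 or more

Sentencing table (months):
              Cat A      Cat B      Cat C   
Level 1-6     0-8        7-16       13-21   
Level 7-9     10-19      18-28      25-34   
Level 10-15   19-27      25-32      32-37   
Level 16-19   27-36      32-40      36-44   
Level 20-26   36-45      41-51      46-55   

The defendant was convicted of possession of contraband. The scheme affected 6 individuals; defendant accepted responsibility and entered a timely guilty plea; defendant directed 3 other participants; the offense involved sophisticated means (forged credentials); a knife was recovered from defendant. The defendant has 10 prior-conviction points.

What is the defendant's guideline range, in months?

Base offense level for possession of contraband: 21.
R1 applies (level before this adjustment is 21 ≥ 12, so +4): 21 + 4 = 25.
R2 applies (level before this adjustment is 25 ≥ 11, so +5): 25 + 5 = 30.
R3 does not apply.
R5 applies: 30 + 4 = 34.
R6 applies: 34 − 2 = 32.
R7 applies: 32 + 3 = 35.
Level 35 exceeds the maximum of 26; capped at 26.
Final offense level: 26.
Criminal history: 10 prior points → Category B (2-10).
Level 26 falls in the 20-26 band.
Grid: Level 20-26 × Category B = 41-51 months.

41-51 months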